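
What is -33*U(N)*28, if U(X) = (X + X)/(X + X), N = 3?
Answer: -924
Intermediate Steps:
U(X) = 1 (U(X) = (2*X)/((2*X)) = (2*X)*(1/(2*X)) = 1)
-33*U(N)*28 = -33*1*28 = -33*28 = -924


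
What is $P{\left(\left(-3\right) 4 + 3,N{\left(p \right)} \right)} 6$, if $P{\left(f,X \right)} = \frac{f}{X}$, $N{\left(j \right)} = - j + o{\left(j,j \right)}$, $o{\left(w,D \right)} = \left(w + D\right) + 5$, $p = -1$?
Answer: $- \frac{27}{2} \approx -13.5$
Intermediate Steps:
$o{\left(w,D \right)} = 5 + D + w$ ($o{\left(w,D \right)} = \left(D + w\right) + 5 = 5 + D + w$)
$N{\left(j \right)} = 5 + j$ ($N{\left(j \right)} = - j + \left(5 + j + j\right) = - j + \left(5 + 2 j\right) = 5 + j$)
$P{\left(\left(-3\right) 4 + 3,N{\left(p \right)} \right)} 6 = \frac{\left(-3\right) 4 + 3}{5 - 1} \cdot 6 = \frac{-12 + 3}{4} \cdot 6 = \left(-9\right) \frac{1}{4} \cdot 6 = \left(- \frac{9}{4}\right) 6 = - \frac{27}{2}$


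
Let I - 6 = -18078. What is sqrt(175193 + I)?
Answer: sqrt(157121) ≈ 396.38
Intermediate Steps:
I = -18072 (I = 6 - 18078 = -18072)
sqrt(175193 + I) = sqrt(175193 - 18072) = sqrt(157121)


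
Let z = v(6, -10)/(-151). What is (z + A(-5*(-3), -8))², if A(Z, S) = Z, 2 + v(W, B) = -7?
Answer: 5171076/22801 ≈ 226.79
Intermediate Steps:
v(W, B) = -9 (v(W, B) = -2 - 7 = -9)
z = 9/151 (z = -9/(-151) = -9*(-1/151) = 9/151 ≈ 0.059603)
(z + A(-5*(-3), -8))² = (9/151 - 5*(-3))² = (9/151 + 15)² = (2274/151)² = 5171076/22801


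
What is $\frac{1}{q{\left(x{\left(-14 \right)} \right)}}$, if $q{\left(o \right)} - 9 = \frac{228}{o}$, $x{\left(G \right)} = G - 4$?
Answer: $- \frac{3}{11} \approx -0.27273$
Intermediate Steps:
$x{\left(G \right)} = -4 + G$ ($x{\left(G \right)} = G - 4 = -4 + G$)
$q{\left(o \right)} = 9 + \frac{228}{o}$
$\frac{1}{q{\left(x{\left(-14 \right)} \right)}} = \frac{1}{9 + \frac{228}{-4 - 14}} = \frac{1}{9 + \frac{228}{-18}} = \frac{1}{9 + 228 \left(- \frac{1}{18}\right)} = \frac{1}{9 - \frac{38}{3}} = \frac{1}{- \frac{11}{3}} = - \frac{3}{11}$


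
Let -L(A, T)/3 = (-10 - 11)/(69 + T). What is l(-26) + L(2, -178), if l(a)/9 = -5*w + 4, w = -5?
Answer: 28386/109 ≈ 260.42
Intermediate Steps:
L(A, T) = 63/(69 + T) (L(A, T) = -3*(-10 - 11)/(69 + T) = -(-63)/(69 + T) = 63/(69 + T))
l(a) = 261 (l(a) = 9*(-5*(-5) + 4) = 9*(25 + 4) = 9*29 = 261)
l(-26) + L(2, -178) = 261 + 63/(69 - 178) = 261 + 63/(-109) = 261 + 63*(-1/109) = 261 - 63/109 = 28386/109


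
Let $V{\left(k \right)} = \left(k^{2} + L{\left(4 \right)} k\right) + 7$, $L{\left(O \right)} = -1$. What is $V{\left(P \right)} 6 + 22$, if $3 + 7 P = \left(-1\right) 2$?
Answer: $\frac{3496}{49} \approx 71.347$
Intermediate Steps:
$P = - \frac{5}{7}$ ($P = - \frac{3}{7} + \frac{\left(-1\right) 2}{7} = - \frac{3}{7} + \frac{1}{7} \left(-2\right) = - \frac{3}{7} - \frac{2}{7} = - \frac{5}{7} \approx -0.71429$)
$V{\left(k \right)} = 7 + k^{2} - k$ ($V{\left(k \right)} = \left(k^{2} - k\right) + 7 = 7 + k^{2} - k$)
$V{\left(P \right)} 6 + 22 = \left(7 + \left(- \frac{5}{7}\right)^{2} - - \frac{5}{7}\right) 6 + 22 = \left(7 + \frac{25}{49} + \frac{5}{7}\right) 6 + 22 = \frac{403}{49} \cdot 6 + 22 = \frac{2418}{49} + 22 = \frac{3496}{49}$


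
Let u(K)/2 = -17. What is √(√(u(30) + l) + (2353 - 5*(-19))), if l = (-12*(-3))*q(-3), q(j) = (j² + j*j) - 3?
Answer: √(2448 + √506) ≈ 49.704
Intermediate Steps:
u(K) = -34 (u(K) = 2*(-17) = -34)
q(j) = -3 + 2*j² (q(j) = (j² + j²) - 3 = 2*j² - 3 = -3 + 2*j²)
l = 540 (l = (-12*(-3))*(-3 + 2*(-3)²) = 36*(-3 + 2*9) = 36*(-3 + 18) = 36*15 = 540)
√(√(u(30) + l) + (2353 - 5*(-19))) = √(√(-34 + 540) + (2353 - 5*(-19))) = √(√506 + (2353 + 95)) = √(√506 + 2448) = √(2448 + √506)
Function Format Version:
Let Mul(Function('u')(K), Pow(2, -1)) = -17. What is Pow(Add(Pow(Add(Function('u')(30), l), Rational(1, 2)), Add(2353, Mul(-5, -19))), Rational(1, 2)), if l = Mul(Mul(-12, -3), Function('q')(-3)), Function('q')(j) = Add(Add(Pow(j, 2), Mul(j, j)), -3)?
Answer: Pow(Add(2448, Pow(506, Rational(1, 2))), Rational(1, 2)) ≈ 49.704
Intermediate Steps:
Function('u')(K) = -34 (Function('u')(K) = Mul(2, -17) = -34)
Function('q')(j) = Add(-3, Mul(2, Pow(j, 2))) (Function('q')(j) = Add(Add(Pow(j, 2), Pow(j, 2)), -3) = Add(Mul(2, Pow(j, 2)), -3) = Add(-3, Mul(2, Pow(j, 2))))
l = 540 (l = Mul(Mul(-12, -3), Add(-3, Mul(2, Pow(-3, 2)))) = Mul(36, Add(-3, Mul(2, 9))) = Mul(36, Add(-3, 18)) = Mul(36, 15) = 540)
Pow(Add(Pow(Add(Function('u')(30), l), Rational(1, 2)), Add(2353, Mul(-5, -19))), Rational(1, 2)) = Pow(Add(Pow(Add(-34, 540), Rational(1, 2)), Add(2353, Mul(-5, -19))), Rational(1, 2)) = Pow(Add(Pow(506, Rational(1, 2)), Add(2353, 95)), Rational(1, 2)) = Pow(Add(Pow(506, Rational(1, 2)), 2448), Rational(1, 2)) = Pow(Add(2448, Pow(506, Rational(1, 2))), Rational(1, 2))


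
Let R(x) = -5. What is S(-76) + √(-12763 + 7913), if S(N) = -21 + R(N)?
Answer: -26 + 5*I*√194 ≈ -26.0 + 69.642*I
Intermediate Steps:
S(N) = -26 (S(N) = -21 - 5 = -26)
S(-76) + √(-12763 + 7913) = -26 + √(-12763 + 7913) = -26 + √(-4850) = -26 + 5*I*√194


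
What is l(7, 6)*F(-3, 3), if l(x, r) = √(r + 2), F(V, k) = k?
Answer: 6*√2 ≈ 8.4853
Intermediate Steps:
l(x, r) = √(2 + r)
l(7, 6)*F(-3, 3) = √(2 + 6)*3 = √8*3 = (2*√2)*3 = 6*√2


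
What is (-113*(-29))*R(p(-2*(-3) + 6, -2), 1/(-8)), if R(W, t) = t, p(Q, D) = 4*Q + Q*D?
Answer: -3277/8 ≈ -409.63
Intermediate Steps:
p(Q, D) = 4*Q + D*Q
(-113*(-29))*R(p(-2*(-3) + 6, -2), 1/(-8)) = -113*(-29)/(-8) = 3277*(-⅛) = -3277/8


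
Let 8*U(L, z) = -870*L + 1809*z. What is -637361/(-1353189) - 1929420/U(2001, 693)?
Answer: 2355278075017/73257592893 ≈ 32.151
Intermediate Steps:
U(L, z) = -435*L/4 + 1809*z/8 (U(L, z) = (-870*L + 1809*z)/8 = -435*L/4 + 1809*z/8)
-637361/(-1353189) - 1929420/U(2001, 693) = -637361/(-1353189) - 1929420/(-435/4*2001 + (1809/8)*693) = -637361*(-1/1353189) - 1929420/(-870435/4 + 1253637/8) = 637361/1353189 - 1929420/(-487233/8) = 637361/1353189 - 1929420*(-8/487233) = 637361/1353189 + 1715040/54137 = 2355278075017/73257592893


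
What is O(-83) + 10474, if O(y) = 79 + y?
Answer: 10470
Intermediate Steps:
O(-83) + 10474 = (79 - 83) + 10474 = -4 + 10474 = 10470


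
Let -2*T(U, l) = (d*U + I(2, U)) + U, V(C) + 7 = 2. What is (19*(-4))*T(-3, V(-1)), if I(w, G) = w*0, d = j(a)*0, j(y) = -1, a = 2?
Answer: -114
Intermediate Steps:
V(C) = -5 (V(C) = -7 + 2 = -5)
d = 0 (d = -1*0 = 0)
I(w, G) = 0
T(U, l) = -U/2 (T(U, l) = -((0*U + 0) + U)/2 = -((0 + 0) + U)/2 = -(0 + U)/2 = -U/2)
(19*(-4))*T(-3, V(-1)) = (19*(-4))*(-½*(-3)) = -76*3/2 = -114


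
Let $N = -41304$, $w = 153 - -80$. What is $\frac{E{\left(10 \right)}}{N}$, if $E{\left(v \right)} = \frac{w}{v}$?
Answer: $- \frac{233}{413040} \approx -0.00056411$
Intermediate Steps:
$w = 233$ ($w = 153 + 80 = 233$)
$E{\left(v \right)} = \frac{233}{v}$
$\frac{E{\left(10 \right)}}{N} = \frac{233 \cdot \frac{1}{10}}{-41304} = 233 \cdot \frac{1}{10} \left(- \frac{1}{41304}\right) = \frac{233}{10} \left(- \frac{1}{41304}\right) = - \frac{233}{413040}$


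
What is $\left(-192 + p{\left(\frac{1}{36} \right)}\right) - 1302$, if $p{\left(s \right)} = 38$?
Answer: $-1456$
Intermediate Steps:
$\left(-192 + p{\left(\frac{1}{36} \right)}\right) - 1302 = \left(-192 + 38\right) - 1302 = -154 - 1302 = -1456$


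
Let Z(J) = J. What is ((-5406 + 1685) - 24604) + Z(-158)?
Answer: -28483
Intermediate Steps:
((-5406 + 1685) - 24604) + Z(-158) = ((-5406 + 1685) - 24604) - 158 = (-3721 - 24604) - 158 = -28325 - 158 = -28483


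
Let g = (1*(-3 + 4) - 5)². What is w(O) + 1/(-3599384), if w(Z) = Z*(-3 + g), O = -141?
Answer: -6597670873/3599384 ≈ -1833.0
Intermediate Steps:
g = 16 (g = (1*1 - 5)² = (1 - 5)² = (-4)² = 16)
w(Z) = 13*Z (w(Z) = Z*(-3 + 16) = Z*13 = 13*Z)
w(O) + 1/(-3599384) = 13*(-141) + 1/(-3599384) = -1833 - 1/3599384 = -6597670873/3599384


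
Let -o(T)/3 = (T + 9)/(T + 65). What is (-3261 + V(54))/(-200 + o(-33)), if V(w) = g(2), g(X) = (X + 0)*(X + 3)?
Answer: 13004/791 ≈ 16.440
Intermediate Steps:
o(T) = -3*(9 + T)/(65 + T) (o(T) = -3*(T + 9)/(T + 65) = -3*(9 + T)/(65 + T))
g(X) = X*(3 + X)
V(w) = 10 (V(w) = 2*(3 + 2) = 2*5 = 10)
(-3261 + V(54))/(-200 + o(-33)) = (-3261 + 10)/(-200 + 3*(-9 - 1*(-33))/(65 - 33)) = -3251/(-200 + 3*(-9 + 33)/32) = -3251/(-200 + 3*(1/32)*24) = -3251/(-200 + 9/4) = -3251/(-791/4) = -3251*(-4/791) = 13004/791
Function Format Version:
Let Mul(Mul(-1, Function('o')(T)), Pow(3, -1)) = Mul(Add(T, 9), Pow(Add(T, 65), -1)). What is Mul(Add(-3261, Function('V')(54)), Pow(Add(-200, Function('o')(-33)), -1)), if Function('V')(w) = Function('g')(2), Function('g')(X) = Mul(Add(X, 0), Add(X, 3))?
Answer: Rational(13004, 791) ≈ 16.440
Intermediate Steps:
Function('o')(T) = Mul(-3, Pow(Add(65, T), -1), Add(9, T)) (Function('o')(T) = Mul(-3, Mul(Add(T, 9), Pow(Add(T, 65), -1))) = Mul(-3, Mul(Add(9, T), Pow(Add(65, T), -1))) = Mul(-3, Mul(Pow(Add(65, T), -1), Add(9, T))) = Mul(-3, Pow(Add(65, T), -1), Add(9, T)))
Function('g')(X) = Mul(X, Add(3, X))
Function('V')(w) = 10 (Function('V')(w) = Mul(2, Add(3, 2)) = Mul(2, 5) = 10)
Mul(Add(-3261, Function('V')(54)), Pow(Add(-200, Function('o')(-33)), -1)) = Mul(Add(-3261, 10), Pow(Add(-200, Mul(3, Pow(Add(65, -33), -1), Add(-9, Mul(-1, -33)))), -1)) = Mul(-3251, Pow(Add(-200, Mul(3, Pow(32, -1), Add(-9, 33))), -1)) = Mul(-3251, Pow(Add(-200, Mul(3, Rational(1, 32), 24)), -1)) = Mul(-3251, Pow(Add(-200, Rational(9, 4)), -1)) = Mul(-3251, Pow(Rational(-791, 4), -1)) = Mul(-3251, Rational(-4, 791)) = Rational(13004, 791)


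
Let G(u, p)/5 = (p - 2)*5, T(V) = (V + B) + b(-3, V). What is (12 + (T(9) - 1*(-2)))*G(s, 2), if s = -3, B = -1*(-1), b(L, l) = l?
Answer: 0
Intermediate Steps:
B = 1
T(V) = 1 + 2*V (T(V) = (V + 1) + V = (1 + V) + V = 1 + 2*V)
G(u, p) = -50 + 25*p (G(u, p) = 5*((p - 2)*5) = 5*((-2 + p)*5) = 5*(-10 + 5*p) = -50 + 25*p)
(12 + (T(9) - 1*(-2)))*G(s, 2) = (12 + ((1 + 2*9) - 1*(-2)))*(-50 + 25*2) = (12 + ((1 + 18) + 2))*(-50 + 50) = (12 + (19 + 2))*0 = (12 + 21)*0 = 33*0 = 0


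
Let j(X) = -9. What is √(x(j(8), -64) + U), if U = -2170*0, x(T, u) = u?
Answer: 8*I ≈ 8.0*I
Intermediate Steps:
U = 0 (U = -1085*0 = 0)
√(x(j(8), -64) + U) = √(-64 + 0) = √(-64) = 8*I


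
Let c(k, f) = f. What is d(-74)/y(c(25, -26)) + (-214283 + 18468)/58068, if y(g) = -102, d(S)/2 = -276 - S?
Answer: 581057/987156 ≈ 0.58862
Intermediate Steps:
d(S) = -552 - 2*S (d(S) = 2*(-276 - S) = -552 - 2*S)
d(-74)/y(c(25, -26)) + (-214283 + 18468)/58068 = (-552 - 2*(-74))/(-102) + (-214283 + 18468)/58068 = (-552 + 148)*(-1/102) - 195815*1/58068 = -404*(-1/102) - 195815/58068 = 202/51 - 195815/58068 = 581057/987156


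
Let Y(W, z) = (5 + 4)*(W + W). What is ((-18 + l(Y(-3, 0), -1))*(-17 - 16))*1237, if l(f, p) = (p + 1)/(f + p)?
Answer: 734778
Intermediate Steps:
Y(W, z) = 18*W (Y(W, z) = 9*(2*W) = 18*W)
l(f, p) = (1 + p)/(f + p)
((-18 + l(Y(-3, 0), -1))*(-17 - 16))*1237 = ((-18 + (1 - 1)/(18*(-3) - 1))*(-17 - 16))*1237 = ((-18 + 0/(-54 - 1))*(-33))*1237 = ((-18 + 0/(-55))*(-33))*1237 = ((-18 - 1/55*0)*(-33))*1237 = ((-18 + 0)*(-33))*1237 = -18*(-33)*1237 = 594*1237 = 734778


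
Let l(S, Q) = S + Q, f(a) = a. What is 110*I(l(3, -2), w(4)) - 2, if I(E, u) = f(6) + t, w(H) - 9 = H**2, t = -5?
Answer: 108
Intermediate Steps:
w(H) = 9 + H**2
l(S, Q) = Q + S
I(E, u) = 1 (I(E, u) = 6 - 5 = 1)
110*I(l(3, -2), w(4)) - 2 = 110*1 - 2 = 110 - 2 = 108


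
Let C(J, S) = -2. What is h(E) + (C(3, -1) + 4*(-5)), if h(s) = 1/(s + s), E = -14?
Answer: -617/28 ≈ -22.036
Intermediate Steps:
h(s) = 1/(2*s)
h(E) + (C(3, -1) + 4*(-5)) = (½)/(-14) + (-2 + 4*(-5)) = (½)*(-1/14) + (-2 - 20) = -1/28 - 22 = -617/28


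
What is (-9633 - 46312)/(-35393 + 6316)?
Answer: 55945/29077 ≈ 1.9240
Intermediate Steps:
(-9633 - 46312)/(-35393 + 6316) = -55945/(-29077) = -55945*(-1/29077) = 55945/29077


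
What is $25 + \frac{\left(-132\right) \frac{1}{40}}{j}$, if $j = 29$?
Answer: $\frac{7217}{290} \approx 24.886$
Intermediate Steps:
$25 + \frac{\left(-132\right) \frac{1}{40}}{j} = 25 + \frac{\left(-132\right) \frac{1}{40}}{29} = 25 + \frac{1}{29} \left(- \frac{33}{10}\right) = 25 - \frac{33}{290} = \frac{7217}{290}$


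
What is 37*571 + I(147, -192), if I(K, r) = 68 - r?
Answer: 21387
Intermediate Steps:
37*571 + I(147, -192) = 37*571 + (68 - 1*(-192)) = 21127 + (68 + 192) = 21127 + 260 = 21387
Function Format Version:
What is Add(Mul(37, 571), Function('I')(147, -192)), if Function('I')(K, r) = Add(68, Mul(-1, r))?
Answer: 21387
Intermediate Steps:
Add(Mul(37, 571), Function('I')(147, -192)) = Add(Mul(37, 571), Add(68, Mul(-1, -192))) = Add(21127, Add(68, 192)) = Add(21127, 260) = 21387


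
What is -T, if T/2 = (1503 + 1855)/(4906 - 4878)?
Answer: -1679/7 ≈ -239.86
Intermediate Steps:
T = 1679/7 (T = 2*((1503 + 1855)/(4906 - 4878)) = 2*(3358/28) = 2*(3358*(1/28)) = 2*(1679/14) = 1679/7 ≈ 239.86)
-T = -1*1679/7 = -1679/7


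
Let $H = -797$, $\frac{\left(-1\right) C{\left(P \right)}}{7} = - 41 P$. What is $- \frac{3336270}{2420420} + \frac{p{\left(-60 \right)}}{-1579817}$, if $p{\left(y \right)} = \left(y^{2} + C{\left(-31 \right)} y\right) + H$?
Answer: $- \frac{656954910425}{382382066314} \approx -1.7181$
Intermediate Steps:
$C{\left(P \right)} = 287 P$ ($C{\left(P \right)} = - 7 \left(- 41 P\right) = 287 P$)
$p{\left(y \right)} = -797 + y^{2} - 8897 y$ ($p{\left(y \right)} = \left(y^{2} + 287 \left(-31\right) y\right) - 797 = \left(y^{2} - 8897 y\right) - 797 = -797 + y^{2} - 8897 y$)
$- \frac{3336270}{2420420} + \frac{p{\left(-60 \right)}}{-1579817} = - \frac{3336270}{2420420} + \frac{-797 + \left(-60\right)^{2} - -533820}{-1579817} = \left(-3336270\right) \frac{1}{2420420} + \left(-797 + 3600 + 533820\right) \left(- \frac{1}{1579817}\right) = - \frac{333627}{242042} + 536623 \left(- \frac{1}{1579817}\right) = - \frac{333627}{242042} - \frac{536623}{1579817} = - \frac{656954910425}{382382066314}$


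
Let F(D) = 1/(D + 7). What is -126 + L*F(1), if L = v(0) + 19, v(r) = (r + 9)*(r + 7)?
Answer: -463/4 ≈ -115.75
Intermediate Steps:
v(r) = (7 + r)*(9 + r) (v(r) = (9 + r)*(7 + r) = (7 + r)*(9 + r))
F(D) = 1/(7 + D)
L = 82 (L = (63 + 0**2 + 16*0) + 19 = (63 + 0 + 0) + 19 = 63 + 19 = 82)
-126 + L*F(1) = -126 + 82/(7 + 1) = -126 + 82/8 = -126 + 82*(1/8) = -126 + 41/4 = -463/4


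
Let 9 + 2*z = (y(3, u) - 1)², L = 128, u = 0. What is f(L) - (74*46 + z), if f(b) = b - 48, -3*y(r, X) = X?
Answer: -3320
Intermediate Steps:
y(r, X) = -X/3
z = -4 (z = -9/2 + (-⅓*0 - 1)²/2 = -9/2 + (0 - 1)²/2 = -9/2 + (½)*(-1)² = -9/2 + (½)*1 = -9/2 + ½ = -4)
f(b) = -48 + b
f(L) - (74*46 + z) = (-48 + 128) - (74*46 - 4) = 80 - (3404 - 4) = 80 - 1*3400 = 80 - 3400 = -3320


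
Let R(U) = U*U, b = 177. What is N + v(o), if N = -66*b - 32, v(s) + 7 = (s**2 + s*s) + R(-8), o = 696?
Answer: 957175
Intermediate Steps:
R(U) = U**2
v(s) = 57 + 2*s**2 (v(s) = -7 + ((s**2 + s*s) + (-8)**2) = -7 + ((s**2 + s**2) + 64) = -7 + (2*s**2 + 64) = -7 + (64 + 2*s**2) = 57 + 2*s**2)
N = -11714 (N = -66*177 - 32 = -11682 - 32 = -11714)
N + v(o) = -11714 + (57 + 2*696**2) = -11714 + (57 + 2*484416) = -11714 + (57 + 968832) = -11714 + 968889 = 957175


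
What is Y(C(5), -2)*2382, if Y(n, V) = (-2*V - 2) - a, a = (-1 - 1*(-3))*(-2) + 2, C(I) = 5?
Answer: 9528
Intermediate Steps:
a = -2 (a = (-1 + 3)*(-2) + 2 = 2*(-2) + 2 = -4 + 2 = -2)
Y(n, V) = -2*V (Y(n, V) = (-2*V - 2) - 1*(-2) = (-2 - 2*V) + 2 = -2*V)
Y(C(5), -2)*2382 = -2*(-2)*2382 = 4*2382 = 9528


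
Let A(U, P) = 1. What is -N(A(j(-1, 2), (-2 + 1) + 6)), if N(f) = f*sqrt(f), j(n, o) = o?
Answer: -1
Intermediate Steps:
N(f) = f**(3/2)
-N(A(j(-1, 2), (-2 + 1) + 6)) = -1**(3/2) = -1*1 = -1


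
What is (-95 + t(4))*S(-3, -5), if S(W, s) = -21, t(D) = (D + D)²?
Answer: 651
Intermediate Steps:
t(D) = 4*D² (t(D) = (2*D)² = 4*D²)
(-95 + t(4))*S(-3, -5) = (-95 + 4*4²)*(-21) = (-95 + 4*16)*(-21) = (-95 + 64)*(-21) = -31*(-21) = 651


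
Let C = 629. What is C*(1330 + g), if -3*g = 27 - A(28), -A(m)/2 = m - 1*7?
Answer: 822103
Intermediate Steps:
A(m) = 14 - 2*m (A(m) = -2*(m - 1*7) = -2*(m - 7) = -2*(-7 + m) = 14 - 2*m)
g = -23 (g = -(27 - (14 - 2*28))/3 = -(27 - (14 - 56))/3 = -(27 - 1*(-42))/3 = -(27 + 42)/3 = -1/3*69 = -23)
C*(1330 + g) = 629*(1330 - 23) = 629*1307 = 822103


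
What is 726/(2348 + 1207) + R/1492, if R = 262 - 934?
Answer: -108814/442005 ≈ -0.24618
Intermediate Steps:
R = -672
726/(2348 + 1207) + R/1492 = 726/(2348 + 1207) - 672/1492 = 726/3555 - 672*1/1492 = 726*(1/3555) - 168/373 = 242/1185 - 168/373 = -108814/442005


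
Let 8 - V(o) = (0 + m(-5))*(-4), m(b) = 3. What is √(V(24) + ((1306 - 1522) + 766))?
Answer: √570 ≈ 23.875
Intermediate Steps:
V(o) = 20 (V(o) = 8 - (0 + 3)*(-4) = 8 - 3*(-4) = 8 - 1*(-12) = 8 + 12 = 20)
√(V(24) + ((1306 - 1522) + 766)) = √(20 + ((1306 - 1522) + 766)) = √(20 + (-216 + 766)) = √(20 + 550) = √570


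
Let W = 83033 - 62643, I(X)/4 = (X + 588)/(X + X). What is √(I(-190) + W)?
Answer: 2*√45995485/95 ≈ 142.78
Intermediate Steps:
I(X) = 2*(588 + X)/X (I(X) = 4*((X + 588)/(X + X)) = 4*((588 + X)/((2*X))) = 4*((588 + X)*(1/(2*X))) = 4*((588 + X)/(2*X)) = 2*(588 + X)/X)
W = 20390
√(I(-190) + W) = √((2 + 1176/(-190)) + 20390) = √((2 + 1176*(-1/190)) + 20390) = √((2 - 588/95) + 20390) = √(-398/95 + 20390) = √(1936652/95) = 2*√45995485/95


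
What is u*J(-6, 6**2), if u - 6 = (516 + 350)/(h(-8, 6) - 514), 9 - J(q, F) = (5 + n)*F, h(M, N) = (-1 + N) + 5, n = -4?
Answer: -3237/28 ≈ -115.61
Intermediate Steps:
h(M, N) = 4 + N
J(q, F) = 9 - F (J(q, F) = 9 - (5 - 4)*F = 9 - F)
u = 1079/252 (u = 6 + (516 + 350)/((4 + 6) - 514) = 6 + 866/(10 - 514) = 6 + 866/(-504) = 6 + 866*(-1/504) = 6 - 433/252 = 1079/252 ≈ 4.2817)
u*J(-6, 6**2) = 1079*(9 - 1*6**2)/252 = 1079*(9 - 1*36)/252 = 1079*(9 - 36)/252 = (1079/252)*(-27) = -3237/28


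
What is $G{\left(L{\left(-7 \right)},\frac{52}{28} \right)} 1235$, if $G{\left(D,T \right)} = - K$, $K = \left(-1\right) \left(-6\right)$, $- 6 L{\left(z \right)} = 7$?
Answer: $-7410$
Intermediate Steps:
$L{\left(z \right)} = - \frac{7}{6}$ ($L{\left(z \right)} = \left(- \frac{1}{6}\right) 7 = - \frac{7}{6}$)
$K = 6$
$G{\left(D,T \right)} = -6$ ($G{\left(D,T \right)} = \left(-1\right) 6 = -6$)
$G{\left(L{\left(-7 \right)},\frac{52}{28} \right)} 1235 = \left(-6\right) 1235 = -7410$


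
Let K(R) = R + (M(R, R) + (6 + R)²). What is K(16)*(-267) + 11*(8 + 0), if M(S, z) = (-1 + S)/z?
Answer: -2138597/16 ≈ -1.3366e+5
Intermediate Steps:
M(S, z) = (-1 + S)/z
K(R) = R + (6 + R)² + (-1 + R)/R (K(R) = R + ((-1 + R)/R + (6 + R)²) = R + ((6 + R)² + (-1 + R)/R) = R + (6 + R)² + (-1 + R)/R)
K(16)*(-267) + 11*(8 + 0) = (1 + 16 + (6 + 16)² - 1/16)*(-267) + 11*(8 + 0) = (1 + 16 + 22² - 1*1/16)*(-267) + 11*8 = (1 + 16 + 484 - 1/16)*(-267) + 88 = (8015/16)*(-267) + 88 = -2140005/16 + 88 = -2138597/16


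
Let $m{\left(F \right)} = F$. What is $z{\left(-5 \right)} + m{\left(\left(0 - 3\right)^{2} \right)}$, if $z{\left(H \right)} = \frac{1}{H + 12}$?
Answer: $\frac{64}{7} \approx 9.1429$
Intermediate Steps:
$z{\left(H \right)} = \frac{1}{12 + H}$
$z{\left(-5 \right)} + m{\left(\left(0 - 3\right)^{2} \right)} = \frac{1}{12 - 5} + \left(0 - 3\right)^{2} = \frac{1}{7} + \left(-3\right)^{2} = \frac{1}{7} + 9 = \frac{64}{7}$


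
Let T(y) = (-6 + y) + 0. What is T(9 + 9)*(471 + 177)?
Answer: 7776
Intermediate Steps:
T(y) = -6 + y
T(9 + 9)*(471 + 177) = (-6 + (9 + 9))*(471 + 177) = (-6 + 18)*648 = 12*648 = 7776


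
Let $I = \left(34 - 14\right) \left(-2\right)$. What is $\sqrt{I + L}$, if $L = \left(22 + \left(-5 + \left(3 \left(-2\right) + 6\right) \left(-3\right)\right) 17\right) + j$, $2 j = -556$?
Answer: $i \sqrt{381} \approx 19.519 i$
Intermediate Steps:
$j = -278$ ($j = \frac{1}{2} \left(-556\right) = -278$)
$I = -40$ ($I = 20 \left(-2\right) = -40$)
$L = -341$ ($L = \left(22 + \left(-5 + \left(3 \left(-2\right) + 6\right) \left(-3\right)\right) 17\right) - 278 = \left(22 + \left(-5 + \left(-6 + 6\right) \left(-3\right)\right) 17\right) - 278 = \left(22 + \left(-5 + 0 \left(-3\right)\right) 17\right) - 278 = \left(22 + \left(-5 + 0\right) 17\right) - 278 = \left(22 - 85\right) - 278 = -63 - 278 = -341$)
$\sqrt{I + L} = \sqrt{-40 - 341} = \sqrt{-381} = i \sqrt{381}$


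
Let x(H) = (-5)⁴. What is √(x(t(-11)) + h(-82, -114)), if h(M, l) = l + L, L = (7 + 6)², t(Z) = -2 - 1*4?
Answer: 2*√170 ≈ 26.077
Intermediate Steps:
t(Z) = -6 (t(Z) = -2 - 4 = -6)
L = 169 (L = 13² = 169)
x(H) = 625
h(M, l) = 169 + l (h(M, l) = l + 169 = 169 + l)
√(x(t(-11)) + h(-82, -114)) = √(625 + (169 - 114)) = √(625 + 55) = √680 = 2*√170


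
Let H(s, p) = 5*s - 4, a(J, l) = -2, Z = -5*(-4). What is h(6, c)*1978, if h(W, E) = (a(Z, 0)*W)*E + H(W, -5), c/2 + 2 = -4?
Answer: 336260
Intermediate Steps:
c = -12 (c = -4 + 2*(-4) = -4 - 8 = -12)
Z = 20
H(s, p) = -4 + 5*s
h(W, E) = -4 + 5*W - 2*E*W (h(W, E) = (-2*W)*E + (-4 + 5*W) = -2*E*W + (-4 + 5*W) = -4 + 5*W - 2*E*W)
h(6, c)*1978 = (-4 + 5*6 - 2*(-12)*6)*1978 = (-4 + 30 + 144)*1978 = 170*1978 = 336260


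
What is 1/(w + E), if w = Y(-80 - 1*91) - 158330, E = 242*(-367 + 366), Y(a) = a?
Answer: -1/158743 ≈ -6.2995e-6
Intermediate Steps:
E = -242 (E = 242*(-1) = -242)
w = -158501 (w = (-80 - 1*91) - 158330 = (-80 - 91) - 158330 = -171 - 158330 = -158501)
1/(w + E) = 1/(-158501 - 242) = 1/(-158743) = -1/158743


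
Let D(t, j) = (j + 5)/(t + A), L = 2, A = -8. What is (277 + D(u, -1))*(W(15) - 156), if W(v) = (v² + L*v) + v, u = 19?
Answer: 347814/11 ≈ 31619.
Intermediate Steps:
D(t, j) = (5 + j)/(-8 + t) (D(t, j) = (j + 5)/(t - 8) = (5 + j)/(-8 + t))
W(v) = v² + 3*v (W(v) = (v² + 2*v) + v = v² + 3*v)
(277 + D(u, -1))*(W(15) - 156) = (277 + (5 - 1)/(-8 + 19))*(15*(3 + 15) - 156) = (277 + 4/11)*(15*18 - 156) = (277 + (1/11)*4)*(270 - 156) = (277 + 4/11)*114 = (3051/11)*114 = 347814/11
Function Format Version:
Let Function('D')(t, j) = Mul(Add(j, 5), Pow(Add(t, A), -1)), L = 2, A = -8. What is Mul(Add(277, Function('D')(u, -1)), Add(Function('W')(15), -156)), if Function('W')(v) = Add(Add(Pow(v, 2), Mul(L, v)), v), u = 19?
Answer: Rational(347814, 11) ≈ 31619.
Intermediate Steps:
Function('D')(t, j) = Mul(Pow(Add(-8, t), -1), Add(5, j)) (Function('D')(t, j) = Mul(Add(j, 5), Pow(Add(t, -8), -1)) = Mul(Add(5, j), Pow(Add(-8, t), -1)) = Mul(Pow(Add(-8, t), -1), Add(5, j)))
Function('W')(v) = Add(Pow(v, 2), Mul(3, v)) (Function('W')(v) = Add(Add(Pow(v, 2), Mul(2, v)), v) = Add(Pow(v, 2), Mul(3, v)))
Mul(Add(277, Function('D')(u, -1)), Add(Function('W')(15), -156)) = Mul(Add(277, Mul(Pow(Add(-8, 19), -1), Add(5, -1))), Add(Mul(15, Add(3, 15)), -156)) = Mul(Add(277, Mul(Pow(11, -1), 4)), Add(Mul(15, 18), -156)) = Mul(Add(277, Mul(Rational(1, 11), 4)), Add(270, -156)) = Mul(Add(277, Rational(4, 11)), 114) = Mul(Rational(3051, 11), 114) = Rational(347814, 11)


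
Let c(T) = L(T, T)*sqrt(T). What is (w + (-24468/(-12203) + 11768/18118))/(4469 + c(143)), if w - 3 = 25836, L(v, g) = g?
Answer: 12766667364751723/1884577669339658 - 408510501937681*sqrt(143)/1884577669339658 ≈ 4.1822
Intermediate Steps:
w = 25839 (w = 3 + 25836 = 25839)
c(T) = T**(3/2) (c(T) = T*sqrt(T) = T**(3/2))
(w + (-24468/(-12203) + 11768/18118))/(4469 + c(143)) = (25839 + (-24468/(-12203) + 11768/18118))/(4469 + 143**(3/2)) = (25839 + (-24468*(-1/12203) + 11768*(1/18118)))/(4469 + 143*sqrt(143)) = (25839 + (24468/12203 + 5884/9059))/(4469 + 143*sqrt(143)) = (25839 + 293458064/110546977)/(4469 + 143*sqrt(143)) = 2856716796767/(110546977*(4469 + 143*sqrt(143)))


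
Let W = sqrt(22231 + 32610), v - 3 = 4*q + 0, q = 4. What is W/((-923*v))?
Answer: -sqrt(54841)/17537 ≈ -0.013354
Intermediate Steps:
v = 19 (v = 3 + (4*4 + 0) = 3 + (16 + 0) = 3 + 16 = 19)
W = sqrt(54841) ≈ 234.18
W/((-923*v)) = sqrt(54841)/((-923*19)) = sqrt(54841)/(-17537) = sqrt(54841)*(-1/17537) = -sqrt(54841)/17537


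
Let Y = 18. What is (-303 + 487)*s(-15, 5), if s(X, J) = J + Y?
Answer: 4232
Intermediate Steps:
s(X, J) = 18 + J (s(X, J) = J + 18 = 18 + J)
(-303 + 487)*s(-15, 5) = (-303 + 487)*(18 + 5) = 184*23 = 4232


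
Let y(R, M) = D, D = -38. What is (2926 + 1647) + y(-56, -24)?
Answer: 4535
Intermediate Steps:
y(R, M) = -38
(2926 + 1647) + y(-56, -24) = (2926 + 1647) - 38 = 4573 - 38 = 4535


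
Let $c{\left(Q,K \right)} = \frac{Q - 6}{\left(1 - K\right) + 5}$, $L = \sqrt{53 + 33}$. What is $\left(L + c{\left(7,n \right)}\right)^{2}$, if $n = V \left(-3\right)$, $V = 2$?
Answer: $\frac{12385}{144} + \frac{\sqrt{86}}{6} \approx 87.552$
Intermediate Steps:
$L = \sqrt{86} \approx 9.2736$
$n = -6$ ($n = 2 \left(-3\right) = -6$)
$c{\left(Q,K \right)} = \frac{-6 + Q}{6 - K}$
$\left(L + c{\left(7,n \right)}\right)^{2} = \left(\sqrt{86} + \frac{6 - 7}{-6 - 6}\right)^{2} = \left(\sqrt{86} + \frac{6 - 7}{-12}\right)^{2} = \left(\sqrt{86} - - \frac{1}{12}\right)^{2} = \left(\sqrt{86} + \frac{1}{12}\right)^{2} = \left(\frac{1}{12} + \sqrt{86}\right)^{2}$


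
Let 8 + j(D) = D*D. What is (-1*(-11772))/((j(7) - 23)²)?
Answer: 109/3 ≈ 36.333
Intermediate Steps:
j(D) = -8 + D² (j(D) = -8 + D*D = -8 + D²)
(-1*(-11772))/((j(7) - 23)²) = (-1*(-11772))/(((-8 + 7²) - 23)²) = 11772/(((-8 + 49) - 23)²) = 11772/((41 - 23)²) = 11772/(18²) = 11772/324 = 11772*(1/324) = 109/3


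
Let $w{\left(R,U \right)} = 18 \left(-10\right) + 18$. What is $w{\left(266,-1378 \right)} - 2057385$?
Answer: $-2057547$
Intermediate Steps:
$w{\left(R,U \right)} = -162$ ($w{\left(R,U \right)} = -180 + 18 = -162$)
$w{\left(266,-1378 \right)} - 2057385 = -162 - 2057385 = -2057547$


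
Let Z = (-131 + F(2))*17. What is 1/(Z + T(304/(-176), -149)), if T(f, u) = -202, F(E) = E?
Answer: -1/2395 ≈ -0.00041754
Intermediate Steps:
Z = -2193 (Z = (-131 + 2)*17 = -129*17 = -2193)
1/(Z + T(304/(-176), -149)) = 1/(-2193 - 202) = 1/(-2395) = -1/2395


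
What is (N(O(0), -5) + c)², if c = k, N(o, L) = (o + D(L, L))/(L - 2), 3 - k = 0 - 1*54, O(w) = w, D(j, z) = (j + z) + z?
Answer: 171396/49 ≈ 3497.9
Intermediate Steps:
D(j, z) = j + 2*z
k = 57 (k = 3 - (0 - 1*54) = 3 - (0 - 54) = 3 - 1*(-54) = 3 + 54 = 57)
N(o, L) = (o + 3*L)/(-2 + L) (N(o, L) = (o + (L + 2*L))/(L - 2) = (o + 3*L)/(-2 + L))
c = 57
(N(O(0), -5) + c)² = ((0 + 3*(-5))/(-2 - 5) + 57)² = ((0 - 15)/(-7) + 57)² = (-⅐*(-15) + 57)² = (15/7 + 57)² = (414/7)² = 171396/49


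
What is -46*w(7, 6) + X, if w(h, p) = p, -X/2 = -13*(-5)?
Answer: -406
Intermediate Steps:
X = -130 (X = -(-26)*(-5) = -2*65 = -130)
-46*w(7, 6) + X = -46*6 - 130 = -276 - 130 = -406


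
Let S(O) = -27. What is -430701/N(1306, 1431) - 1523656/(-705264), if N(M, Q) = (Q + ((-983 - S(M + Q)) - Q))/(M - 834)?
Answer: 4480474692667/21069762 ≈ 2.1265e+5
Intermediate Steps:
N(M, Q) = -956/(-834 + M) (N(M, Q) = (Q + ((-983 - 1*(-27)) - Q))/(M - 834) = (Q + ((-983 + 27) - Q))/(-834 + M) = (Q + (-956 - Q))/(-834 + M) = -956/(-834 + M))
-430701/N(1306, 1431) - 1523656/(-705264) = -430701/((-956/(-834 + 1306))) - 1523656/(-705264) = -430701/((-956/472)) - 1523656*(-1/705264) = -430701/((-956*1/472)) + 190457/88158 = -430701/(-239/118) + 190457/88158 = -430701*(-118/239) + 190457/88158 = 50822718/239 + 190457/88158 = 4480474692667/21069762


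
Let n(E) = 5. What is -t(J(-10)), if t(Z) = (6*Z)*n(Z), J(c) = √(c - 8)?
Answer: -90*I*√2 ≈ -127.28*I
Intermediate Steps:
J(c) = √(-8 + c)
t(Z) = 30*Z (t(Z) = (6*Z)*5 = 30*Z)
-t(J(-10)) = -30*√(-8 - 10) = -30*√(-18) = -30*3*I*√2 = -90*I*√2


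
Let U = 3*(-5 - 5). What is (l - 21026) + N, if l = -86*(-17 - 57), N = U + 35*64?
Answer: -12452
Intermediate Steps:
U = -30 (U = 3*(-10) = -30)
N = 2210 (N = -30 + 35*64 = -30 + 2240 = 2210)
l = 6364 (l = -86*(-74) = 6364)
(l - 21026) + N = (6364 - 21026) + 2210 = -14662 + 2210 = -12452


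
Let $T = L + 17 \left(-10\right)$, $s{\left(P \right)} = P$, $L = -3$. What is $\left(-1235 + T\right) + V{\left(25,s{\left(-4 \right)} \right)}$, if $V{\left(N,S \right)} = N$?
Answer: $-1383$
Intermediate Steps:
$T = -173$ ($T = -3 + 17 \left(-10\right) = -3 - 170 = -173$)
$\left(-1235 + T\right) + V{\left(25,s{\left(-4 \right)} \right)} = \left(-1235 - 173\right) + 25 = -1408 + 25 = -1383$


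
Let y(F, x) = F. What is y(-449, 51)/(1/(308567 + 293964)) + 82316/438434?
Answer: -59306182122765/219217 ≈ -2.7054e+8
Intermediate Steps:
y(-449, 51)/(1/(308567 + 293964)) + 82316/438434 = -449/(1/(308567 + 293964)) + 82316/438434 = -449/(1/602531) + 82316*(1/438434) = -449/1/602531 + 41158/219217 = -449*602531 + 41158/219217 = -270536419 + 41158/219217 = -59306182122765/219217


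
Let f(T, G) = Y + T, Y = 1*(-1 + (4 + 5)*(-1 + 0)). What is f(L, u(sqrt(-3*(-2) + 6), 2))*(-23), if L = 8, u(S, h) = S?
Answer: 46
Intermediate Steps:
Y = -10 (Y = 1*(-1 + 9*(-1)) = 1*(-1 - 9) = 1*(-10) = -10)
f(T, G) = -10 + T
f(L, u(sqrt(-3*(-2) + 6), 2))*(-23) = (-10 + 8)*(-23) = -2*(-23) = 46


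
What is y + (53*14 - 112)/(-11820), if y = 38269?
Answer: 15077965/394 ≈ 38269.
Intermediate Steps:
y + (53*14 - 112)/(-11820) = 38269 + (53*14 - 112)/(-11820) = 38269 + (742 - 112)*(-1/11820) = 38269 + 630*(-1/11820) = 38269 - 21/394 = 15077965/394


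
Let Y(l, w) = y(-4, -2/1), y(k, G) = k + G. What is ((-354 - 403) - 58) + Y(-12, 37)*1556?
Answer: -10151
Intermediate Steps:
y(k, G) = G + k
Y(l, w) = -6 (Y(l, w) = -2/1 - 4 = -2*1 - 4 = -2 - 4 = -6)
((-354 - 403) - 58) + Y(-12, 37)*1556 = ((-354 - 403) - 58) - 6*1556 = (-757 - 58) - 9336 = -815 - 9336 = -10151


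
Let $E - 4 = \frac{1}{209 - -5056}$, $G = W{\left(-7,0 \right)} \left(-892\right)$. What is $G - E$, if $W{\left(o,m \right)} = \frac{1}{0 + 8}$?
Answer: $- \frac{1216217}{10530} \approx -115.5$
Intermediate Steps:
$W{\left(o,m \right)} = \frac{1}{8}$
$G = - \frac{223}{2}$ ($G = \frac{1}{8} \left(-892\right) = - \frac{223}{2} \approx -111.5$)
$E = \frac{21061}{5265}$ ($E = 4 + \frac{1}{209 - -5056} = 4 + \frac{1}{209 + 5056} = 4 + \frac{1}{5265} = \frac{21061}{5265} \approx 4.0002$)
$G - E = - \frac{223}{2} - \frac{21061}{5265} = - \frac{1216217}{10530}$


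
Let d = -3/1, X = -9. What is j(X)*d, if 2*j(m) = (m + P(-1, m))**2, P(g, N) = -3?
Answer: -216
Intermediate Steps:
j(m) = (-3 + m)**2/2 (j(m) = (m - 3)**2/2 = (-3 + m)**2/2)
d = -3 (d = -3*1 = -3)
j(X)*d = ((-3 - 9)**2/2)*(-3) = ((1/2)*(-12)**2)*(-3) = ((1/2)*144)*(-3) = 72*(-3) = -216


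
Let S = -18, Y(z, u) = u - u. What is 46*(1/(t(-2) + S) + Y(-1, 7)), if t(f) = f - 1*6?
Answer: -23/13 ≈ -1.7692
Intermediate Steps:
Y(z, u) = 0
t(f) = -6 + f (t(f) = f - 6 = -6 + f)
46*(1/(t(-2) + S) + Y(-1, 7)) = 46*(1/((-6 - 2) - 18) + 0) = 46*(1/(-8 - 18) + 0) = 46*(1/(-26) + 0) = 46*(-1/26 + 0) = 46*(-1/26) = -23/13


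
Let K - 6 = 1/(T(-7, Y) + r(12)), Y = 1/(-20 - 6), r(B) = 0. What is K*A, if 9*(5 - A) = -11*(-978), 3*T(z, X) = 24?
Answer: -174979/24 ≈ -7290.8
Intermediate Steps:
Y = -1/26 (Y = 1/(-26) = -1/26 ≈ -0.038462)
T(z, X) = 8 (T(z, X) = (⅓)*24 = 8)
A = -3571/3 (A = 5 - (-11)*(-978)/9 = 5 - ⅑*10758 = 5 - 3586/3 = -3571/3 ≈ -1190.3)
K = 49/8 (K = 6 + 1/(8 + 0) = 6 + 1/8 = 6 + ⅛ = 49/8 ≈ 6.1250)
K*A = (49/8)*(-3571/3) = -174979/24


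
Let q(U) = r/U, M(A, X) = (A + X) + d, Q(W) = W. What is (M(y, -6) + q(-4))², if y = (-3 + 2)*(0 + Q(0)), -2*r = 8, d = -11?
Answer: 256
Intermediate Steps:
r = -4 (r = -½*8 = -4)
y = 0 (y = (-3 + 2)*(0 + 0) = -1*0 = 0)
M(A, X) = -11 + A + X (M(A, X) = (A + X) - 11 = -11 + A + X)
q(U) = -4/U
(M(y, -6) + q(-4))² = ((-11 + 0 - 6) - 4/(-4))² = (-17 - 4*(-¼))² = (-17 + 1)² = (-16)² = 256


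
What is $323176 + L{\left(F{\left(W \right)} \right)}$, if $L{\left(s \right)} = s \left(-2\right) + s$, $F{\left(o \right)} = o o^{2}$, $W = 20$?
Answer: $315176$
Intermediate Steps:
$F{\left(o \right)} = o^{3}$
$L{\left(s \right)} = - s$ ($L{\left(s \right)} = - 2 s + s = - s$)
$323176 + L{\left(F{\left(W \right)} \right)} = 323176 - 20^{3} = 323176 - 8000 = 315176$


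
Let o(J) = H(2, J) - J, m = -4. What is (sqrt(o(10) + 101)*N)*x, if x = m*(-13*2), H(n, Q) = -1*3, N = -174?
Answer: -36192*sqrt(22) ≈ -1.6976e+5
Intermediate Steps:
H(n, Q) = -3
o(J) = -3 - J
x = 104 (x = -(-52)*2 = -4*(-26) = 104)
(sqrt(o(10) + 101)*N)*x = (sqrt((-3 - 1*10) + 101)*(-174))*104 = (sqrt((-3 - 10) + 101)*(-174))*104 = (sqrt(-13 + 101)*(-174))*104 = (sqrt(88)*(-174))*104 = ((2*sqrt(22))*(-174))*104 = -348*sqrt(22)*104 = -36192*sqrt(22)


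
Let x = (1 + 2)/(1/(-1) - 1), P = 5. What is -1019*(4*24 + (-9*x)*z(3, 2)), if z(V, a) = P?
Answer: -333213/2 ≈ -1.6661e+5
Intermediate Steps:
z(V, a) = 5
x = -3/2 (x = 3/(-1 - 1) = 3/(-2) = 3*(-1/2) = -3/2 ≈ -1.5000)
-1019*(4*24 + (-9*x)*z(3, 2)) = -1019*(4*24 - 9*(-3/2)*5) = -1019*(96 + (27/2)*5) = -1019*(96 + 135/2) = -1019*327/2 = -333213/2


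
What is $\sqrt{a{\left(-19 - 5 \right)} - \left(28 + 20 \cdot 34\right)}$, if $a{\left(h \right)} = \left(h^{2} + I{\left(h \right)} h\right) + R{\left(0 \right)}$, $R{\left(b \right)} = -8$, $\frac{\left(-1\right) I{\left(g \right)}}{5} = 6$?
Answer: $2 \sqrt{145} \approx 24.083$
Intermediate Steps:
$I{\left(g \right)} = -30$ ($I{\left(g \right)} = \left(-5\right) 6 = -30$)
$a{\left(h \right)} = -8 + h^{2} - 30 h$ ($a{\left(h \right)} = \left(h^{2} - 30 h\right) - 8 = -8 + h^{2} - 30 h$)
$\sqrt{a{\left(-19 - 5 \right)} - \left(28 + 20 \cdot 34\right)} = \sqrt{\left(-8 + \left(-19 - 5\right)^{2} - 30 \left(-19 - 5\right)\right) - \left(28 + 20 \cdot 34\right)} = \sqrt{\left(-8 + \left(-24\right)^{2} - -720\right) - \left(28 + 680\right)} = \sqrt{\left(-8 + 576 + 720\right) - 708} = \sqrt{1288 - 708} = \sqrt{580} = 2 \sqrt{145}$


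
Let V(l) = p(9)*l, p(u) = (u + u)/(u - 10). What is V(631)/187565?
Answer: -11358/187565 ≈ -0.060555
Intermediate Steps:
p(u) = 2*u/(-10 + u) (p(u) = (2*u)/(-10 + u) = 2*u/(-10 + u))
V(l) = -18*l (V(l) = (2*9/(-10 + 9))*l = (2*9/(-1))*l = (2*9*(-1))*l = -18*l)
V(631)/187565 = -18*631/187565 = -11358*1/187565 = -11358/187565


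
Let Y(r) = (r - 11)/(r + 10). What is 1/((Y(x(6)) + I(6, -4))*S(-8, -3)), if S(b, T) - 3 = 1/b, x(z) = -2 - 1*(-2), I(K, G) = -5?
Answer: -80/1403 ≈ -0.057021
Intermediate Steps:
x(z) = 0 (x(z) = -2 + 2 = 0)
Y(r) = (-11 + r)/(10 + r)
S(b, T) = 3 + 1/b
1/((Y(x(6)) + I(6, -4))*S(-8, -3)) = 1/(((-11 + 0)/(10 + 0) - 5)*(3 + 1/(-8))) = 1/((-11/10 - 5)*(3 - ⅛)) = 1/(((⅒)*(-11) - 5)*(23/8)) = 1/((-11/10 - 5)*(23/8)) = 1/(-61/10*23/8) = 1/(-1403/80) = -80/1403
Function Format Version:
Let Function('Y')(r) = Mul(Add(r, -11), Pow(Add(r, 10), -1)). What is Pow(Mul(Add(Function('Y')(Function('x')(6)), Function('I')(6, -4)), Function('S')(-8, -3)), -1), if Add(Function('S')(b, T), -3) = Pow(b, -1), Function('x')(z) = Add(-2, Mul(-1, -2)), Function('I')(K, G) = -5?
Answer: Rational(-80, 1403) ≈ -0.057021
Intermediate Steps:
Function('x')(z) = 0 (Function('x')(z) = Add(-2, 2) = 0)
Function('Y')(r) = Mul(Pow(Add(10, r), -1), Add(-11, r)) (Function('Y')(r) = Mul(Add(-11, r), Pow(Add(10, r), -1)) = Mul(Pow(Add(10, r), -1), Add(-11, r)))
Function('S')(b, T) = Add(3, Pow(b, -1))
Pow(Mul(Add(Function('Y')(Function('x')(6)), Function('I')(6, -4)), Function('S')(-8, -3)), -1) = Pow(Mul(Add(Mul(Pow(Add(10, 0), -1), Add(-11, 0)), -5), Add(3, Pow(-8, -1))), -1) = Pow(Mul(Add(Mul(Pow(10, -1), -11), -5), Add(3, Rational(-1, 8))), -1) = Pow(Mul(Add(Mul(Rational(1, 10), -11), -5), Rational(23, 8)), -1) = Pow(Mul(Add(Rational(-11, 10), -5), Rational(23, 8)), -1) = Pow(Mul(Rational(-61, 10), Rational(23, 8)), -1) = Pow(Rational(-1403, 80), -1) = Rational(-80, 1403)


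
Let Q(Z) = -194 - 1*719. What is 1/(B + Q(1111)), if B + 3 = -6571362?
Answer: -1/6572278 ≈ -1.5215e-7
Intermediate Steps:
Q(Z) = -913 (Q(Z) = -194 - 719 = -913)
B = -6571365 (B = -3 - 6571362 = -6571365)
1/(B + Q(1111)) = 1/(-6571365 - 913) = 1/(-6572278) = -1/6572278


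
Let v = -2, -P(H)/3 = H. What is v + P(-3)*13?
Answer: 115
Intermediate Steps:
P(H) = -3*H
v + P(-3)*13 = -2 - 3*(-3)*13 = -2 + 9*13 = -2 + 117 = 115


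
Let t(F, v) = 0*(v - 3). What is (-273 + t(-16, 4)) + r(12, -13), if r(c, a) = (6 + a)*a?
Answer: -182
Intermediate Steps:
t(F, v) = 0 (t(F, v) = 0*(-3 + v) = 0)
r(c, a) = a*(6 + a)
(-273 + t(-16, 4)) + r(12, -13) = (-273 + 0) - 13*(6 - 13) = -273 - 13*(-7) = -273 + 91 = -182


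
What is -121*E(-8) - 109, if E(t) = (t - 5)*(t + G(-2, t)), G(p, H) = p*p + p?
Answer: -9547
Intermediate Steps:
G(p, H) = p + p² (G(p, H) = p² + p = p + p²)
E(t) = (-5 + t)*(2 + t) (E(t) = (t - 5)*(t - 2*(1 - 2)) = (-5 + t)*(t - 2*(-1)) = (-5 + t)*(t + 2) = (-5 + t)*(2 + t))
-121*E(-8) - 109 = -121*(-10 + (-8)² - 3*(-8)) - 109 = -121*(-10 + 64 + 24) - 109 = -121*78 - 109 = -9438 - 109 = -9547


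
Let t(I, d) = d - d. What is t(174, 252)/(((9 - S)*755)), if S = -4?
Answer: 0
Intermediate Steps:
t(I, d) = 0
t(174, 252)/(((9 - S)*755)) = 0/(((9 - 1*(-4))*755)) = 0/(((9 + 4)*755)) = 0/((13*755)) = 0/9815 = 0*(1/9815) = 0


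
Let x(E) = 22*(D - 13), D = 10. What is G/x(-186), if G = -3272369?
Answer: 3272369/66 ≈ 49581.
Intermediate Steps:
x(E) = -66 (x(E) = 22*(10 - 13) = 22*(-3) = -66)
G/x(-186) = -3272369/(-66) = -3272369*(-1/66) = 3272369/66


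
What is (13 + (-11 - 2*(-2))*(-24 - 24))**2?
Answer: 121801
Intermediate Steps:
(13 + (-11 - 2*(-2))*(-24 - 24))**2 = (13 + (-11 + 4)*(-48))**2 = (13 - 7*(-48))**2 = (13 + 336)**2 = 349**2 = 121801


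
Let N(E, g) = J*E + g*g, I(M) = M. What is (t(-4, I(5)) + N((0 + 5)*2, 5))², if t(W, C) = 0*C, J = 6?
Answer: 7225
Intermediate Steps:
t(W, C) = 0
N(E, g) = g² + 6*E (N(E, g) = 6*E + g*g = 6*E + g² = g² + 6*E)
(t(-4, I(5)) + N((0 + 5)*2, 5))² = (0 + (5² + 6*((0 + 5)*2)))² = (0 + (25 + 6*(5*2)))² = (0 + (25 + 6*10))² = (0 + (25 + 60))² = (0 + 85)² = 85² = 7225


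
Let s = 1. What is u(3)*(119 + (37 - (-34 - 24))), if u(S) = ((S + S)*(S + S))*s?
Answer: 7704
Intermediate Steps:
u(S) = 4*S² (u(S) = ((S + S)*(S + S))*1 = ((2*S)*(2*S))*1 = (4*S²)*1 = 4*S²)
u(3)*(119 + (37 - (-34 - 24))) = (4*3²)*(119 + (37 - (-34 - 24))) = (4*9)*(119 + (37 - 1*(-58))) = 36*(119 + (37 + 58)) = 36*(119 + 95) = 36*214 = 7704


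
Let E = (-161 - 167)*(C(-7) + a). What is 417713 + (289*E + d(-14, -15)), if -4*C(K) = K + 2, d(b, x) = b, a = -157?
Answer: 15181553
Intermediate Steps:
C(K) = -1/2 - K/4 (C(K) = -(K + 2)/4 = -(2 + K)/4 = -1/2 - K/4)
E = 51086 (E = (-161 - 167)*((-1/2 - 1/4*(-7)) - 157) = -328*((-1/2 + 7/4) - 157) = -328*(5/4 - 157) = -328*(-623/4) = 51086)
417713 + (289*E + d(-14, -15)) = 417713 + (289*51086 - 14) = 417713 + (14763854 - 14) = 417713 + 14763840 = 15181553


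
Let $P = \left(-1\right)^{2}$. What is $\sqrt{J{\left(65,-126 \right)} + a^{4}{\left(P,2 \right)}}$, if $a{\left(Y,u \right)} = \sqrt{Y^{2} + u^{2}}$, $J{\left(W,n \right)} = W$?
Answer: $3 \sqrt{10} \approx 9.4868$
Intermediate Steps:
$P = 1$
$\sqrt{J{\left(65,-126 \right)} + a^{4}{\left(P,2 \right)}} = \sqrt{65 + \left(\sqrt{1^{2} + 2^{2}}\right)^{4}} = \sqrt{65 + \left(\sqrt{1 + 4}\right)^{4}} = \sqrt{65 + \left(\sqrt{5}\right)^{4}} = \sqrt{65 + 25} = \sqrt{90} = 3 \sqrt{10}$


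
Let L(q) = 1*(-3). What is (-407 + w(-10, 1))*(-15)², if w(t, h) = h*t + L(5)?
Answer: -94500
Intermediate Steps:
L(q) = -3
w(t, h) = -3 + h*t (w(t, h) = h*t - 3 = -3 + h*t)
(-407 + w(-10, 1))*(-15)² = (-407 + (-3 + 1*(-10)))*(-15)² = (-407 + (-3 - 10))*225 = (-407 - 13)*225 = -420*225 = -94500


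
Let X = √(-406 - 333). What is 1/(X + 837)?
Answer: 837/701308 - I*√739/701308 ≈ 0.0011935 - 3.8763e-5*I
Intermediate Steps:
X = I*√739 (X = √(-739) = I*√739 ≈ 27.185*I)
1/(X + 837) = 1/(I*√739 + 837) = 1/(837 + I*√739)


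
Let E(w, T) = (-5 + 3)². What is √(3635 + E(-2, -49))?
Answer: √3639 ≈ 60.324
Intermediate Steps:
E(w, T) = 4 (E(w, T) = (-2)² = 4)
√(3635 + E(-2, -49)) = √(3635 + 4) = √3639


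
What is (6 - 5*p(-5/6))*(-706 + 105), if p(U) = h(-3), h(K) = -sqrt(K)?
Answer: -3606 - 3005*I*sqrt(3) ≈ -3606.0 - 5204.8*I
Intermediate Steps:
p(U) = -I*sqrt(3) (p(U) = -sqrt(-3) = -I*sqrt(3))
(6 - 5*p(-5/6))*(-706 + 105) = (6 - (-5)*I*sqrt(3))*(-706 + 105) = (6 + 5*I*sqrt(3))*(-601) = -3606 - 3005*I*sqrt(3)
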